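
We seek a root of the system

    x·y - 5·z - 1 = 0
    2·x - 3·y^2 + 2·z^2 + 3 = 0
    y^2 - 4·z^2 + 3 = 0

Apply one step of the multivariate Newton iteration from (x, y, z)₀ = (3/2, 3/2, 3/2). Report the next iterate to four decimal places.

At (3/2, 3/2, 3/2): F = (-6.2500, 3.7500, -3.7500).
Jacobian J = [[y, x, -5], [2, -6·y, 4·z], [0, 2·y, -8·z]].
At the point, J = [[1.5000, 1.5000, -5.0000], [2.0000, -9.0000, 6.0000], [0.0000, 3.0000, -12.0000]] (det J = 141.0000).
Solving J·Δ = −F gives Δ = (2.9521, 1.0372, -0.0532).
Then the next iterate is (x, y, z)₁ = (4.4521, 2.5372, 1.4468).

(4.4521, 2.5372, 1.4468)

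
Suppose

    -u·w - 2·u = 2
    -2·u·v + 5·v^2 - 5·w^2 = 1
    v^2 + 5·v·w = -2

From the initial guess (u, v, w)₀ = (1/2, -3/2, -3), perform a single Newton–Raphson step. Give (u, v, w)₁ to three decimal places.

(2.688, -0.587, -1.624)

At (1/2, -3/2, -3): F = (-1.500, -33.250, 26.750).
Jacobian J = [[-w - 2, 0, -u], [-2·v, -2·u + 10·v, -10·w], [0, 2·v + 5·w, 5·v]].
At the point, J = [[1.000, 0.000, -0.500], [3.000, -16.000, 30.000], [0.000, -18.000, -7.500]] (det J = 687.000).
Solving J·Δ = −F gives Δ = (2.188, 0.913, 1.376).
Then the next iterate is (u, v, w)₁ = (2.688, -0.587, -1.624).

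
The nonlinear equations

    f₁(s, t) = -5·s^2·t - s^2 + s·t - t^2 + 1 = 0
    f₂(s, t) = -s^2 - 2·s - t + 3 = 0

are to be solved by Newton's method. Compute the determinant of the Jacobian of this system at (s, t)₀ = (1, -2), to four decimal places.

-16.0000

J = [[-10·s·t - 2·s + t, -5·s^2 + s - 2·t], [-2·s - 2, -1]].
At the point, J = [[16.0000, 0.0000], [-4.0000, -1.0000]].
det J = -16.0000.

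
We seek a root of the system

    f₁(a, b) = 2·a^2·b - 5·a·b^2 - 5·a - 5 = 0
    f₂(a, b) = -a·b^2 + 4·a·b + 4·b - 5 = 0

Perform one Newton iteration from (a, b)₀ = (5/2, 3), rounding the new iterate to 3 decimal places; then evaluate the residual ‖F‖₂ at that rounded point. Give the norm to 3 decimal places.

147.598

At (5/2, 3): F = (-92.500, 14.500).
Jacobian J = [[4·a·b - 5·b^2 - 5, 2·a^2 - 10·a·b], [-b^2 + 4·b, -2·a·b + 4·a + 4]].
At the point, J = [[-20.000, -62.500], [3.000, -1.000]] (det J = 207.500).
Solving J·Δ = −F gives Δ = (-4.813, 0.060).
Then the next iterate is (a, b)₁ = (-2.313, 3.060).
Re-evaluating at (-2.313, 3.060): F = (147.59684, 0.58689), so ‖F‖₂ = 147.598.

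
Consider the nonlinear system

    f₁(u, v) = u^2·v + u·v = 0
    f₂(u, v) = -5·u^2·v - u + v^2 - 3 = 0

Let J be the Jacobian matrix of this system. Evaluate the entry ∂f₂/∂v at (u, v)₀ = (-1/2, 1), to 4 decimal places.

∂f₂/∂v = -5·u^2 + 2·v.
At (-1/2, 1) this is 0.7500.

0.7500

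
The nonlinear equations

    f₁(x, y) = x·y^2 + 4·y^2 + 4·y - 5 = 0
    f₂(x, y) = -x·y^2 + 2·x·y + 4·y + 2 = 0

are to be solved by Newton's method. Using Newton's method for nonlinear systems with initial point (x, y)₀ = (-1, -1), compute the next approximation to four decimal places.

(-0.6667, -3.8333)

At (-1, -1): F = (-6.0000, 1.0000).
Jacobian J = [[y^2, 2·x·y + 8·y + 4], [-y^2 + 2·y, -2·x·y + 2·x + 4]].
At the point, J = [[1.0000, -2.0000], [-3.0000, 0.0000]] (det J = -6.0000).
Solving J·Δ = −F gives Δ = (0.3333, -2.8333).
Then the next iterate is (x, y)₁ = (-0.6667, -3.8333).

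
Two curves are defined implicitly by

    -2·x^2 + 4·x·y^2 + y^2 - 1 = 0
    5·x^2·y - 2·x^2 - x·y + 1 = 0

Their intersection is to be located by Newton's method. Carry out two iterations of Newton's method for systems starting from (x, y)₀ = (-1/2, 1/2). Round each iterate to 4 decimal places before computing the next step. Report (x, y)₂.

At (-1/2, 1/2): F = (-1.7500, 1.3750).
Jacobian J = [[-4·x + 4·y^2, 8·x·y + 2·y], [10·x·y - 4·x - y, 5·x^2 - x]].
At the point, J = [[3.0000, -1.0000], [-1.0000, 1.7500]] (det J = 4.2500).
Solving J·Δ = −F gives Δ = (0.3971, -0.5588).
Then the next iterate is (x, y)₁ = (-0.1029, -0.0588).
Round to (-0.1029, -0.0588) and repeat: F = (-1.019142, 0.969660), J = [[0.425430, -0.069196], [0.530905, 0.155842]].
Δ = (0.8903, -9.2549), so (x, y)₂ = (0.7874, -9.3137).

(0.7874, -9.3137)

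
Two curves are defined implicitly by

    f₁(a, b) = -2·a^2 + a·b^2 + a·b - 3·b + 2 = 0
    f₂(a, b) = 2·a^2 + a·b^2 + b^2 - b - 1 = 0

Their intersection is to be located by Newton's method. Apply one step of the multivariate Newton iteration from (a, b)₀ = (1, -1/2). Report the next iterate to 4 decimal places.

(0.9118, 0.0417)

At (1, -1/2): F = (1.2500, 2.0000).
Jacobian J = [[-4·a + b^2 + b, 2·a·b + a - 3], [4·a + b^2, 2·a·b + 2·b - 1]].
At the point, J = [[-4.2500, -3.0000], [4.2500, -3.0000]] (det J = 25.5000).
Solving J·Δ = −F gives Δ = (-0.0882, 0.5417).
Then the next iterate is (a, b)₁ = (0.9118, 0.0417).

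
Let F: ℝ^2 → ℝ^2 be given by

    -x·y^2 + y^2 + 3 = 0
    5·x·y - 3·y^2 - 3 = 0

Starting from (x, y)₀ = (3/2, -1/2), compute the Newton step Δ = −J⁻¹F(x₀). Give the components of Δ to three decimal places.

At (3/2, -1/2): F = (2.875, -7.500).
Jacobian J = [[-y^2, -2·x·y + 2·y], [5·y, 5·x - 6·y]].
At the point, J = [[-0.250, 0.500], [-2.500, 10.500]] (det J = -1.375).
Solving J·Δ = −F gives Δ = (24.682, 6.591).

(24.682, 6.591)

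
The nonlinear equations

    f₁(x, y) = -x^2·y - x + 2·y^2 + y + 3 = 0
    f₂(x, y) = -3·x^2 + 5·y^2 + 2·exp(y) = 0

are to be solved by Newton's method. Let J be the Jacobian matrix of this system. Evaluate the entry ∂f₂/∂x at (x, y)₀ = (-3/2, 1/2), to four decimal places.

9.0000

∂f₂/∂x = -6·x.
At (-3/2, 1/2) this is 9.0000.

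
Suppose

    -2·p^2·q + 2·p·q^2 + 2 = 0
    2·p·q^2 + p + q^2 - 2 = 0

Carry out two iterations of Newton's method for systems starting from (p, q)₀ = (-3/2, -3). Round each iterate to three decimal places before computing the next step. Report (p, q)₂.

(-0.370, -1.813)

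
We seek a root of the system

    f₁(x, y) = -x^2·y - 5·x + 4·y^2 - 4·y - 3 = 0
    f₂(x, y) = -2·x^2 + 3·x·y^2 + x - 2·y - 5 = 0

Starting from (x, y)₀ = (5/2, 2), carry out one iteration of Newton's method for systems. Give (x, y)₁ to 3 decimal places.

(1.075, 1.760)

At (5/2, 2): F = (-20.000, 11.000).
Jacobian J = [[-2·x·y - 5, -x^2 + 8·y - 4], [-4·x + 3·y^2 + 1, 6·x·y - 2]].
At the point, J = [[-15.000, 5.750], [3.000, 28.000]] (det J = -437.250).
Solving J·Δ = −F gives Δ = (-1.425, -0.240).
Then the next iterate is (x, y)₁ = (1.075, 1.760).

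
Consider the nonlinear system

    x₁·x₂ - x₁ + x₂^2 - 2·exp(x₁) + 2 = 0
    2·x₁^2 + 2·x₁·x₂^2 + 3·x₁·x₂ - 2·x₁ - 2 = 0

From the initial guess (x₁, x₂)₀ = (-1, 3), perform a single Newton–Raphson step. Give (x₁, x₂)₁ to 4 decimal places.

At (-1, 3): F = (8.264241, -25.0000).
Jacobian J = [[x₂ - 2·exp(x₁) - 1, x₁ + 2·x₂], [4·x₁ + 2·x₂^2 + 3·x₂ - 2, 4·x₁·x₂ + 3·x₁]].
At the point, J = [[1.264241, 5.0000], [21.0000, -15.0000]] (det J = -123.963617).
Solving J·Δ = −F gives Δ = (0.0084, -1.6550).
Then the next iterate is (x₁, x₂)₁ = (-0.9916, 1.3450).

(-0.9916, 1.3450)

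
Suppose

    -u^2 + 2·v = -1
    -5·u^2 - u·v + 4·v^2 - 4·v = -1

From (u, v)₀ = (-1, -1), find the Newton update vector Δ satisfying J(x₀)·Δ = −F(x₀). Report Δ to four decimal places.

(0.3636, 0.6364)

At (-1, -1): F = (-2.0000, 3.0000).
Jacobian J = [[-2·u, 2], [-10·u - v, -u + 8·v - 4]].
At the point, J = [[2.0000, 2.0000], [11.0000, -11.0000]] (det J = -44.0000).
Solving J·Δ = −F gives Δ = (0.3636, 0.6364).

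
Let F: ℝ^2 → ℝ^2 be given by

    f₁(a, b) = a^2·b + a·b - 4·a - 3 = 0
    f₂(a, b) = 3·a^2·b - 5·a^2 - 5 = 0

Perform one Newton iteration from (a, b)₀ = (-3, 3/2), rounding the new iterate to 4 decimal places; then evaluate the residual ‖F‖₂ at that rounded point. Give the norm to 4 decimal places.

5.9119

At (-3, 3/2): F = (18.0000, -9.5000).
Jacobian J = [[2·a·b + b - 4, a^2 + a], [6·a·b - 10·a, 3·a^2]].
At the point, J = [[-11.5000, 6.0000], [3.0000, 27.0000]] (det J = -328.5000).
Solving J·Δ = −F gives Δ = (1.6530, 0.1682).
Then the next iterate is (a, b)₁ = (-1.3470, 1.6682).
Re-evaluating at (-1.3470, 1.6682): F = (3.167732, -4.991654), so ‖F‖₂ = 5.9119.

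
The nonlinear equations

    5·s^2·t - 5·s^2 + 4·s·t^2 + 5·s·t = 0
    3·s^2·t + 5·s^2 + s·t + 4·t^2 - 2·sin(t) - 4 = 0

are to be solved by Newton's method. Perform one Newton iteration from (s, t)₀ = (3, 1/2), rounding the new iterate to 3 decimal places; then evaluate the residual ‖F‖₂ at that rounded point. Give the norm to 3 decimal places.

13.613

At (3, 1/2): F = (-12.000, 56.04115).
Jacobian J = [[10·s·t - 10·s + 4·t^2 + 5·t, 5·s^2 + 8·s·t + 5·s], [6·s·t + 10·s + t, 3·s^2 + s + 8·t - 2·cos(t)]].
At the point, J = [[-11.500, 72.000], [39.500, 32.24483]] (det J = -3214.81560).
Solving J·Δ = −F gives Δ = (-1.375, -0.053).
Then the next iterate is (s, t)₁ = (1.625, 0.447).
Re-evaluating at (1.625, 0.447): F = (-2.37069, 13.40529), so ‖F‖₂ = 13.613.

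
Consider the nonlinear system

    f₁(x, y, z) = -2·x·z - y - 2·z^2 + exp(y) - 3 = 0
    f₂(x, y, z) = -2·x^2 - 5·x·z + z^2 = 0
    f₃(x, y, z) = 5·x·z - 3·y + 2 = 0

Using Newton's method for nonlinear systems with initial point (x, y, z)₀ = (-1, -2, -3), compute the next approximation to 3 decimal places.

(-0.490, 0.284, -1.302)

At (-1, -2, -3): F = (-24.86466, -8.000, 23.000).
Jacobian J = [[-2·z, exp(y) - 1, -2·x - 4·z], [-4·x - 5·z, 0, -5·x + 2·z], [5·z, -3, 5·x]].
At the point, J = [[6.000, -0.86466, 14.000], [19.000, 0.000, -1.000], [-15.000, -3.000, -5.000]] (det J = -911.11312).
Solving J·Δ = −F gives Δ = (0.510, 2.284, 1.698).
Then the next iterate is (x, y, z)₁ = (-0.490, 0.284, -1.302).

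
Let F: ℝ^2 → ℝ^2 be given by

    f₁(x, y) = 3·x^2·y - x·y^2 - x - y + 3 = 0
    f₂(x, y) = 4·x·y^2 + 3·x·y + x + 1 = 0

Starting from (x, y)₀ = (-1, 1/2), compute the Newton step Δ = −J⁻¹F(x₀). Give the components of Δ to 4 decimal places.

At (-1, 1/2): F = (5.2500, -2.5000).
Jacobian J = [[6·x·y - y^2 - 1, 3·x^2 - 2·x·y - 1], [4·y^2 + 3·y + 1, 8·x·y + 3·x]].
At the point, J = [[-4.2500, 3.0000], [3.5000, -7.0000]] (det J = 19.2500).
Solving J·Δ = −F gives Δ = (1.5195, 0.4026).

(1.5195, 0.4026)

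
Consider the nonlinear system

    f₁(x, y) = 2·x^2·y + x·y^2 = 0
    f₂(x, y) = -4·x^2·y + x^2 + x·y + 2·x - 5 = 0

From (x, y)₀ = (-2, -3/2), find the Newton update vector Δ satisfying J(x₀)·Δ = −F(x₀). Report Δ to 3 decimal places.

(0.086, 1.091)

At (-2, -3/2): F = (-16.500, 22.000).
Jacobian J = [[4·x·y + y^2, 2·x^2 + 2·x·y], [-8·x·y + 2·x + y + 2, -4·x^2 + x]].
At the point, J = [[14.250, 14.000], [-27.500, -18.000]] (det J = 128.500).
Solving J·Δ = −F gives Δ = (0.086, 1.091).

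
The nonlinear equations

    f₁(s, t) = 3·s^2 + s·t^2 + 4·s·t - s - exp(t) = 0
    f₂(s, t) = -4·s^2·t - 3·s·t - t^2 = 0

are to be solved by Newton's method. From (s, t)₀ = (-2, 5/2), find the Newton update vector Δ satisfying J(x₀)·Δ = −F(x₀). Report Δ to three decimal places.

At (-2, 5/2): F = (-30.68249, -31.250).
Jacobian J = [[6·s + t^2 + 4·t - 1, 2·s·t + 4·s - exp(t)], [-8·s·t - 3·t, -4·s^2 - 3·s - 2·t]].
At the point, J = [[3.250, -30.18249], [32.500, -15.000]] (det J = 932.18105).
Solving J·Δ = −F gives Δ = (0.518, -0.961).

(0.518, -0.961)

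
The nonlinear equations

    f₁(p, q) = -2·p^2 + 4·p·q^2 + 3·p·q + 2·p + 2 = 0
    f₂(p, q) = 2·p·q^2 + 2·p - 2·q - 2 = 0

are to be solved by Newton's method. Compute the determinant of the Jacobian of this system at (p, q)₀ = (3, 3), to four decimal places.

-430.0000

J = [[-4·p + 4·q^2 + 3·q + 2, 8·p·q + 3·p], [2·q^2 + 2, 4·p·q - 2]].
At the point, J = [[35.0000, 81.0000], [20.0000, 34.0000]].
det J = -430.0000.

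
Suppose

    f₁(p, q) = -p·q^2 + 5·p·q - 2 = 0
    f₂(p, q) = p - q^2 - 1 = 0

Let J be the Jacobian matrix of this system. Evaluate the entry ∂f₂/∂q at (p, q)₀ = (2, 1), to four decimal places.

-2.0000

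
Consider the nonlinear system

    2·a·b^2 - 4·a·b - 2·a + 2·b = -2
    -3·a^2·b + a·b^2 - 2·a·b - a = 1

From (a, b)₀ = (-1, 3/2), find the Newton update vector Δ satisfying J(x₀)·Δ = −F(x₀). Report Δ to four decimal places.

(2.4286, 3.4643)

At (-1, 3/2): F = (8.5000, -3.7500).
Jacobian J = [[2·b^2 - 4·b - 2, 4·a·b - 4·a + 2], [-6·a·b + b^2 - 2·b - 1, -3·a^2 + 2·a·b - 2·a]].
At the point, J = [[-3.5000, 0.0000], [7.2500, -4.0000]] (det J = 14.0000).
Solving J·Δ = −F gives Δ = (2.4286, 3.4643).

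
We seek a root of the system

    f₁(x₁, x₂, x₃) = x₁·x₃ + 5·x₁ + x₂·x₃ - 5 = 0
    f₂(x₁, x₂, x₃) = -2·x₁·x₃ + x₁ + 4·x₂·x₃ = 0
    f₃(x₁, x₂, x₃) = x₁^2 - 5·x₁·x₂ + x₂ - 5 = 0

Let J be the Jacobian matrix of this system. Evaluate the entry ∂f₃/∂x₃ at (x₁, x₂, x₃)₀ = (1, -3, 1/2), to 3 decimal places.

∂f₃/∂x₃ = 0.
At (1, -3, 1/2) this is 0.000.

0.000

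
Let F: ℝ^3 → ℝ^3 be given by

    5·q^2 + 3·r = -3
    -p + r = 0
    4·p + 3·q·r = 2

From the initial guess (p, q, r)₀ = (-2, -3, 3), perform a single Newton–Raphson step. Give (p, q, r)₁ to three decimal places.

(3.024, -1.098, 3.024)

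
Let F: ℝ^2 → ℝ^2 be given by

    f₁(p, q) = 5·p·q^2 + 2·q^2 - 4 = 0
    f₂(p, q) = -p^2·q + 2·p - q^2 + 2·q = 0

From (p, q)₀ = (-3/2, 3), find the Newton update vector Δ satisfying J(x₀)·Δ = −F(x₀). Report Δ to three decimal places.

At (-3/2, 3): F = (-53.500, -12.750).
Jacobian J = [[5·q^2, 10·p·q + 4·q], [-2·p·q + 2, -p^2 - 2·q + 2]].
At the point, J = [[45.000, -33.000], [11.000, -6.250]] (det J = 81.750).
Solving J·Δ = −F gives Δ = (1.057, -0.180).

(1.057, -0.180)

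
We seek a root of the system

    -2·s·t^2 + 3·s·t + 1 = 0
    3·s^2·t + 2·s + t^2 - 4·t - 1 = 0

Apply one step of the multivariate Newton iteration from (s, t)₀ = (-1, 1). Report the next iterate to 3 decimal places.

(-1.600, 1.600)

At (-1, 1): F = (0.000, -3.000).
Jacobian J = [[-2·t^2 + 3·t, -4·s·t + 3·s], [6·s·t + 2, 3·s^2 + 2·t - 4]].
At the point, J = [[1.000, 1.000], [-4.000, 1.000]] (det J = 5.000).
Solving J·Δ = −F gives Δ = (-0.600, 0.600).
Then the next iterate is (s, t)₁ = (-1.600, 1.600).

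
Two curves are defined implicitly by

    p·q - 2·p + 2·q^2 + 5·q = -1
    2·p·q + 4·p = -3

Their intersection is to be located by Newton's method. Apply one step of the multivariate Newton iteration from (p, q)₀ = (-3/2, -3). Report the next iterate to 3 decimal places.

(6.750, -6.500)

At (-3/2, -3): F = (11.500, 6.000).
Jacobian J = [[q - 2, p + 4·q + 5], [2·q + 4, 2·p]].
At the point, J = [[-5.000, -8.500], [-2.000, -3.000]] (det J = -2.000).
Solving J·Δ = −F gives Δ = (8.250, -3.500).
Then the next iterate is (p, q)₁ = (6.750, -6.500).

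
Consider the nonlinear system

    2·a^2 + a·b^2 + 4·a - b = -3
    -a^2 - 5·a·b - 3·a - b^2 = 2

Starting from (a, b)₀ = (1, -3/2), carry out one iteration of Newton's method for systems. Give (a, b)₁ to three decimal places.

(-1.714, -5.268)

At (1, -3/2): F = (12.750, -0.750).
Jacobian J = [[4·a + b^2 + 4, 2·a·b - 1], [-2·a - 5·b - 3, -5·a - 2·b]].
At the point, J = [[10.250, -4.000], [2.500, -2.000]] (det J = -10.500).
Solving J·Δ = −F gives Δ = (-2.714, -3.768).
Then the next iterate is (a, b)₁ = (-1.714, -5.268).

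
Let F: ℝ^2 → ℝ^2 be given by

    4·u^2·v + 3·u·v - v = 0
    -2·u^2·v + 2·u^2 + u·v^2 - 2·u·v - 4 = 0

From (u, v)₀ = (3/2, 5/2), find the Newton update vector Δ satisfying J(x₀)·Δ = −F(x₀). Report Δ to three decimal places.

At (3/2, 5/2): F = (31.250, -8.875).
Jacobian J = [[8·u·v + 3·v, 4·u^2 + 3·u - 1], [-4·u·v + 4·u + v^2 - 2·v, -2·u^2 + 2·u·v - 2·u]].
At the point, J = [[37.500, 12.500], [-7.750, 0.000]] (det J = 96.875).
Solving J·Δ = −F gives Δ = (-1.145, 0.935).

(-1.145, 0.935)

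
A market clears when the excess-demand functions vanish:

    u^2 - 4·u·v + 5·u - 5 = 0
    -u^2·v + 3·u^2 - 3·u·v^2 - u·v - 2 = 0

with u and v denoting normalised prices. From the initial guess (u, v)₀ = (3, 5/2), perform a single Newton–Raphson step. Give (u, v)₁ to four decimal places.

At (3, 5/2): F = (-11.0000, -61.2500).
Jacobian J = [[2·u - 4·v + 5, -4·u], [-2·u·v + 6·u - 3·v^2 - v, -u^2 - 6·u·v - u]].
At the point, J = [[1.0000, -12.0000], [-18.2500, -57.0000]] (det J = -276.0000).
Solving J·Δ = −F gives Δ = (-0.3913, -0.9493).
Then the next iterate is (u, v)₁ = (2.6087, 1.5507).

(2.6087, 1.5507)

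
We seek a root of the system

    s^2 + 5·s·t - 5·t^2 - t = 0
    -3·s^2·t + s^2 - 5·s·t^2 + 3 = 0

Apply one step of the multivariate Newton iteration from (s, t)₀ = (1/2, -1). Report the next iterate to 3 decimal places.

(-7.466, -3.227)

At (1/2, -1): F = (-6.250, 1.500).
Jacobian J = [[2·s + 5·t, 5·s - 10·t - 1], [-6·s·t + 2·s - 5·t^2, -3·s^2 - 10·s·t]].
At the point, J = [[-4.000, 11.500], [-1.000, 4.250]] (det J = -5.500).
Solving J·Δ = −F gives Δ = (-7.966, -2.227).
Then the next iterate is (s, t)₁ = (-7.466, -3.227).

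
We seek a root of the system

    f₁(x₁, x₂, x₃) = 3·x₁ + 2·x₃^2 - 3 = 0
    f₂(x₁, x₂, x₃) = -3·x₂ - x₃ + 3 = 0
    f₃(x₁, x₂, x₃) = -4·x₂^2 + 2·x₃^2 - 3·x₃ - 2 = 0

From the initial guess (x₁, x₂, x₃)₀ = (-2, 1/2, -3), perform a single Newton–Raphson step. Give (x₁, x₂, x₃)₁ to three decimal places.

(0.268, 1.561, -1.683)

At (-2, 1/2, -3): F = (9.000, 4.500, 24.000).
Jacobian J = [[3, 0, 4·x₃], [0, -3, -1], [0, -8·x₂, 4·x₃ - 3]].
At the point, J = [[3.000, 0.000, -12.000], [0.000, -3.000, -1.000], [0.000, -4.000, -15.000]] (det J = 123.000).
Solving J·Δ = −F gives Δ = (2.268, 1.061, 1.317).
Then the next iterate is (x₁, x₂, x₃)₁ = (0.268, 1.561, -1.683).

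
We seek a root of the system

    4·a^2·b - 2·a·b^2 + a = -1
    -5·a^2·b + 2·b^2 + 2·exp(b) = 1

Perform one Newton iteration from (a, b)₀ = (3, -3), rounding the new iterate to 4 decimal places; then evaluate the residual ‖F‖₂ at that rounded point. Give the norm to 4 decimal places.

At (3, -3): F = (-158.0000, 152.099574).
Jacobian J = [[8·a·b - 2·b^2 + 1, 4·a^2 - 4·a·b], [-10·a·b, -5·a^2 + 4·b + 2·exp(b)]].
At the point, J = [[-89.0000, 72.0000], [90.0000, -56.900426]] (det J = -1415.862098).
Solving J·Δ = −F gives Δ = (-1.3850, 0.4825).
Then the next iterate is (a, b)₁ = (1.6150, -2.5175).
Re-evaluating at (1.6150, -2.5175): F = (-44.120940, 44.667967), so ‖F‖₂ = 62.7844.

62.7844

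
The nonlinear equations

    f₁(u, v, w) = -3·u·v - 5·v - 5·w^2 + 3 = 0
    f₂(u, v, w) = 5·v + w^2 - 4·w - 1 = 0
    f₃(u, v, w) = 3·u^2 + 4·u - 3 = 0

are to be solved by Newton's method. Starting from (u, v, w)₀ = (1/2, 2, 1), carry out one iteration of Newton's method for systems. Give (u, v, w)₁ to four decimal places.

(0.5357, 0.5646, 0.4116)

At (1/2, 2, 1): F = (-15.0000, 6.0000, -0.2500).
Jacobian J = [[-3·v, -3·u - 5, -10·w], [0, 5, 2·w - 4], [6·u + 4, 0, 0]].
At the point, J = [[-6.0000, -6.5000, -10.0000], [0.0000, 5.0000, -2.0000], [7.0000, 0.0000, 0.0000]] (det J = 441.0000).
Solving J·Δ = −F gives Δ = (0.0357, -1.4354, -0.5884).
Then the next iterate is (u, v, w)₁ = (0.5357, 0.5646, 0.4116).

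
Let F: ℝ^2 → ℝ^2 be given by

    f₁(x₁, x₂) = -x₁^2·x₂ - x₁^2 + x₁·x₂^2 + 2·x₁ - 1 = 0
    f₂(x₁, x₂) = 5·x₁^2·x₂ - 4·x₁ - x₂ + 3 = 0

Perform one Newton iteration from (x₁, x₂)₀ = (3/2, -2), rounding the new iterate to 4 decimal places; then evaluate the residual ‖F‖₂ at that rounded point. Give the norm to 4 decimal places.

7.2218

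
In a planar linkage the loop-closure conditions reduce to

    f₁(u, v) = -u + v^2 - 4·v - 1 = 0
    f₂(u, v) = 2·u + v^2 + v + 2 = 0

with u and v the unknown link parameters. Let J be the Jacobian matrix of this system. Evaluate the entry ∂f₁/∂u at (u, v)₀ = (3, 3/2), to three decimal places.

-1.000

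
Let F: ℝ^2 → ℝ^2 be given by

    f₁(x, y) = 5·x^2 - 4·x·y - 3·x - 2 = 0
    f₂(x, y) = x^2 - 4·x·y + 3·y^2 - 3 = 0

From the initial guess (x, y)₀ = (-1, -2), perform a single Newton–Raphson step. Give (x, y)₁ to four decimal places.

At (-1, -2): F = (-2.0000, 2.0000).
Jacobian J = [[10·x - 4·y - 3, -4·x], [2·x - 4·y, -4·x + 6·y]].
At the point, J = [[-5.0000, 4.0000], [6.0000, -8.0000]] (det J = 16.0000).
Solving J·Δ = −F gives Δ = (-0.5000, -0.1250).
Then the next iterate is (x, y)₁ = (-1.5000, -2.1250).

(-1.5000, -2.1250)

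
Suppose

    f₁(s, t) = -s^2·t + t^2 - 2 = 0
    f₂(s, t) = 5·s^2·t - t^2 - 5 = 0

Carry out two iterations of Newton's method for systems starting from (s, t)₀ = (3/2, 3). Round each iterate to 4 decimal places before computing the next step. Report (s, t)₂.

(0.9849, 1.9449)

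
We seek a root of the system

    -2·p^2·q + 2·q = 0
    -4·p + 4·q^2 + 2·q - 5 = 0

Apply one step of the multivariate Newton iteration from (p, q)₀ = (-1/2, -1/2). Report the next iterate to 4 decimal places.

(-1.2500, -0.5000)

At (-1/2, -1/2): F = (-0.7500, -3.0000).
Jacobian J = [[-4·p·q, -2·p^2 + 2], [-4, 8·q + 2]].
At the point, J = [[-1.0000, 1.5000], [-4.0000, -2.0000]] (det J = 8.0000).
Solving J·Δ = −F gives Δ = (-0.7500, 0.0000).
Then the next iterate is (p, q)₁ = (-1.2500, -0.5000).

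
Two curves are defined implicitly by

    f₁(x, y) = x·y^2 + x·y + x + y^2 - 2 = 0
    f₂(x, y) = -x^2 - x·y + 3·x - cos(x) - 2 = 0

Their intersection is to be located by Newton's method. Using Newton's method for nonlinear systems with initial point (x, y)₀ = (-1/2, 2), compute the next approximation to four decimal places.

At (-1/2, 2): F = (-1.5000, -3.627583).
Jacobian J = [[y^2 + y + 1, 2·x·y + x + 2·y], [-2·x - y + sin(x) + 3, -x]].
At the point, J = [[7.0000, 1.5000], [1.520574, 0.5000]] (det J = 1.219138).
Solving J·Δ = −F gives Δ = (-3.8481, 18.9578).
Then the next iterate is (x, y)₁ = (-4.3481, 20.9578).

(-4.3481, 20.9578)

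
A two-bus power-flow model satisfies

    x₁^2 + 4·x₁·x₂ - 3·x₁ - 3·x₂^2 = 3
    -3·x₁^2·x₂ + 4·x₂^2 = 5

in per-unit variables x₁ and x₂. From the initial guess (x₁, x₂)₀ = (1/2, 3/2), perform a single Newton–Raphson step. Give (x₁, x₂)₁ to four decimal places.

(5.6759, 3.3148)

At (1/2, 3/2): F = (-8.0000, 2.8750).
Jacobian J = [[2·x₁ + 4·x₂ - 3, 4·x₁ - 6·x₂], [-6·x₁·x₂, -3·x₁^2 + 8·x₂]].
At the point, J = [[4.0000, -7.0000], [-4.5000, 11.2500]] (det J = 13.5000).
Solving J·Δ = −F gives Δ = (5.1759, 1.8148).
Then the next iterate is (x₁, x₂)₁ = (5.6759, 3.3148).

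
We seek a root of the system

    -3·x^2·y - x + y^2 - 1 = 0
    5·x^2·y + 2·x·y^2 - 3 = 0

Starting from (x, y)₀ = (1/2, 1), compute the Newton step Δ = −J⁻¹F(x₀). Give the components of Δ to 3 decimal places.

(-0.144, 0.540)

At (1/2, 1): F = (-1.250, -0.750).
Jacobian J = [[-6·x·y - 1, -3·x^2 + 2·y], [10·x·y + 2·y^2, 5·x^2 + 4·x·y]].
At the point, J = [[-4.000, 1.250], [7.000, 3.250]] (det J = -21.750).
Solving J·Δ = −F gives Δ = (-0.144, 0.540).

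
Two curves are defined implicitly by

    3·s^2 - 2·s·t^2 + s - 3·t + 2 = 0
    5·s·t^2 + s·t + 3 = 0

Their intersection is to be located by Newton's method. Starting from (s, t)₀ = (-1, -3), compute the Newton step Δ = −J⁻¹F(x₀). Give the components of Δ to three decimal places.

(8.486, -10.946)

At (-1, -3): F = (31.000, -39.000).
Jacobian J = [[6·s - 2·t^2 + 1, -4·s·t - 3], [5·t^2 + t, 10·s·t + s]].
At the point, J = [[-23.000, -15.000], [42.000, 29.000]] (det J = -37.000).
Solving J·Δ = −F gives Δ = (8.486, -10.946).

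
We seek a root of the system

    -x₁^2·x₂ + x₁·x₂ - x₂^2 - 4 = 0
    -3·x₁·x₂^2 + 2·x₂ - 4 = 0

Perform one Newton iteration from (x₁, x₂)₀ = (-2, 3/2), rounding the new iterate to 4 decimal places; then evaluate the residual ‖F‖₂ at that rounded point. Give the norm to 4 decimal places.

At (-2, 3/2): F = (-15.2500, 12.5000).
Jacobian J = [[-2·x₁·x₂ + x₂, -x₁^2 + x₁ - 2·x₂], [-3·x₂^2, -6·x₁·x₂ + 2]].
At the point, J = [[7.5000, -9.0000], [-6.7500, 20.0000]] (det J = 89.2500).
Solving J·Δ = −F gives Δ = (2.1569, 0.1029).
Then the next iterate is (x₁, x₂)₁ = (0.1569, 1.6029).
Re-evaluating at (0.1569, 1.6029): F = (-6.357253, -2.003564), so ‖F‖₂ = 6.6655.

6.6655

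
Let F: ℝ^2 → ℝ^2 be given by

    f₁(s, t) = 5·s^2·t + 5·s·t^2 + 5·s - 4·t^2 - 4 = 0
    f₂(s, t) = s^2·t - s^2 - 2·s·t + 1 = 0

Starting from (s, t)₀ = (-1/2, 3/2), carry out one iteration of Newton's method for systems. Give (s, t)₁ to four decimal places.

(-0.0496, 0.6612)

At (-1/2, 3/2): F = (-19.2500, 2.6250).
Jacobian J = [[10·s·t + 5·t^2 + 5, 5·s^2 + 10·s·t - 8·t], [2·s·t - 2·s - 2·t, s^2 - 2·s]].
At the point, J = [[8.7500, -18.2500], [-3.5000, 1.2500]] (det J = -52.9375).
Solving J·Δ = −F gives Δ = (0.4504, -0.8388).
Then the next iterate is (s, t)₁ = (-0.0496, 0.6612).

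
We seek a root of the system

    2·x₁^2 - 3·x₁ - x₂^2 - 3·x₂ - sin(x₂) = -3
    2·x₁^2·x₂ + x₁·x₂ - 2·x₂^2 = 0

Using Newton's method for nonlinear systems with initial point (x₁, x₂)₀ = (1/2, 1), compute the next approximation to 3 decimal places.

(0.348, 0.515)

At (1/2, 1): F = (-2.84147, -1.000).
Jacobian J = [[4·x₁ - 3, -2·x₂ - cos(x₂) - 3], [4·x₁·x₂ + x₂, 2·x₁^2 + x₁ - 4·x₂]].
At the point, J = [[-1.000, -5.54030], [3.000, -3.000]] (det J = 19.62091).
Solving J·Δ = −F gives Δ = (-0.152, -0.485).
Then the next iterate is (x₁, x₂)₁ = (0.348, 0.515).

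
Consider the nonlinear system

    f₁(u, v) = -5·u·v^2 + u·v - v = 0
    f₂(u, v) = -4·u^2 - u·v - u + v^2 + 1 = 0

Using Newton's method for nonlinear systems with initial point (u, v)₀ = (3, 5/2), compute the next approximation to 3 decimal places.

(1.527, 1.865)

At (3, 5/2): F = (-88.750, -39.250).
Jacobian J = [[-5·v^2 + v, -10·u·v + u - 1], [-8·u - v - 1, -u + 2·v]].
At the point, J = [[-28.750, -73.000], [-27.500, 2.000]] (det J = -2065.000).
Solving J·Δ = −F gives Δ = (-1.473, -0.635).
Then the next iterate is (u, v)₁ = (1.527, 1.865).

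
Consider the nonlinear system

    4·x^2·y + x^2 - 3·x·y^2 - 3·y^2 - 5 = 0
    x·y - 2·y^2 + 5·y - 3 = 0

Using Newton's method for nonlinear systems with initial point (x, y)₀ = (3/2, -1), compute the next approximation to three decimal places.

At (3/2, -1): F = (-19.250, -11.500).
Jacobian J = [[8·x·y + 2·x - 3·y^2, 4·x^2 - 6·x·y - 6·y], [y, x - 4·y + 5]].
At the point, J = [[-12.000, 24.000], [-1.000, 10.500]] (det J = -102.000).
Solving J·Δ = −F gives Δ = (0.724, 1.164).
Then the next iterate is (x, y)₁ = (2.224, 0.164).

(2.224, 0.164)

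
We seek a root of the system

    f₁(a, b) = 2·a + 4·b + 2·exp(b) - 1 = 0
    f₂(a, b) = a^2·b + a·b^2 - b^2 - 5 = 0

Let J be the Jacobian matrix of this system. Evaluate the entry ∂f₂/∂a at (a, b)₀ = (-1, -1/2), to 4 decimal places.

∂f₂/∂a = 2·a·b + b^2.
At (-1, -1/2) this is 1.2500.

1.2500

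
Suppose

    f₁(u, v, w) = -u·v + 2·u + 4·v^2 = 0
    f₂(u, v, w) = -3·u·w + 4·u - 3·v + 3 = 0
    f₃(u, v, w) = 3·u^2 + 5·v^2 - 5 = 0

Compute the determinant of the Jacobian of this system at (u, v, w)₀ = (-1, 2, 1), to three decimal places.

-306.000

J = [[-v + 2, -u + 8·v, 0], [-3·w + 4, -3, -3·u], [6·u, 10·v, 0]].
At the point, J = [[0.000, 17.000, 0.000], [1.000, -3.000, 3.000], [-6.000, 20.000, 0.000]].
det J = -306.000.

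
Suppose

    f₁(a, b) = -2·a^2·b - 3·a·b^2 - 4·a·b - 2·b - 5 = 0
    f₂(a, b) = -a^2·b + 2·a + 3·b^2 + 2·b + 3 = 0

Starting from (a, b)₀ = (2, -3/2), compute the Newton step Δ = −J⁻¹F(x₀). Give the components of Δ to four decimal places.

At (2, -3/2): F = (8.5000, 16.7500).
Jacobian J = [[-4·a·b - 3·b^2 - 4·b, -2·a^2 - 6·a·b - 4·a - 2], [-2·a·b + 2, -a^2 + 6·b + 2]].
At the point, J = [[11.2500, 0.0000], [8.0000, -11.0000]] (det J = -123.7500).
Solving J·Δ = −F gives Δ = (-0.7556, 0.9732).

(-0.7556, 0.9732)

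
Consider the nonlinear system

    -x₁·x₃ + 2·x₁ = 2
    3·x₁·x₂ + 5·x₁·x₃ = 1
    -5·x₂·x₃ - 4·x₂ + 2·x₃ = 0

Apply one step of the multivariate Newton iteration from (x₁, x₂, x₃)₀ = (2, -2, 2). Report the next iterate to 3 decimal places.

At (2, -2, 2): F = (-2.000, 7.000, 32.000).
Jacobian J = [[-x₃ + 2, 0, -x₁], [3·x₂ + 5·x₃, 3·x₁, 5·x₁], [0, -5·x₃ - 4, -5·x₂ + 2]].
At the point, J = [[0.000, 0.000, -2.000], [4.000, 6.000, 10.000], [0.000, -14.000, 12.000]] (det J = 112.000).
Solving J·Δ = −F gives Δ = (-1.393, 1.429, -1.000).
Then the next iterate is (x₁, x₂, x₃)₁ = (0.607, -0.571, 1.000).

(0.607, -0.571, 1.000)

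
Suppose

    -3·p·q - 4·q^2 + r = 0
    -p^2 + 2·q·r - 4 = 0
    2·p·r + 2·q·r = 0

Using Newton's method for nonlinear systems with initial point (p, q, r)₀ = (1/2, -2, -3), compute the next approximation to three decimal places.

At (1/2, -2, -3): F = (-16.000, 7.750, 9.000).
Jacobian J = [[-3·q, -3·p - 8·q, 1], [-2·p, 2·r, 2·q], [2·r, 2·r, 2·p + 2·q]].
At the point, J = [[6.000, 14.500, 1.000], [-1.000, -6.000, -4.000], [-6.000, -6.000, -3.000]] (det J = 238.500).
Solving J·Δ = −F gives Δ = (0.341, 0.931, 0.456).
Then the next iterate is (p, q, r)₁ = (0.841, -1.069, -2.544).

(0.841, -1.069, -2.544)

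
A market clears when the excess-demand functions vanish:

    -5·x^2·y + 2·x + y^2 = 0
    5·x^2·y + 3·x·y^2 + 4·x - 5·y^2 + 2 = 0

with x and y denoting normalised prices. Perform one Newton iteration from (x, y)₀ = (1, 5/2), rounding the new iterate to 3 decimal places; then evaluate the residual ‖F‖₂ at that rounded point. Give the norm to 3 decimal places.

2.367

At (1, 5/2): F = (-4.250, 6.000).
Jacobian J = [[-10·x·y + 2, -5·x^2 + 2·y], [10·x·y + 3·y^2 + 4, 5·x^2 + 6·x·y - 10·y]].
At the point, J = [[-23.000, 0.000], [47.750, -5.000]] (det J = 115.000).
Solving J·Δ = −F gives Δ = (-0.185, -0.565).
Then the next iterate is (x, y)₁ = (0.815, 1.935).
Re-evaluating at (0.815, 1.935): F = (-1.05215, 2.11988), so ‖F‖₂ = 2.367.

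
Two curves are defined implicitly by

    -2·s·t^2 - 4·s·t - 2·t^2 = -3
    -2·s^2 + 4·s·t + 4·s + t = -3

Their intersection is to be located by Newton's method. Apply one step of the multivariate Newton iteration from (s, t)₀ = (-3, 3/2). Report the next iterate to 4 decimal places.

(-1.2691, 1.0073)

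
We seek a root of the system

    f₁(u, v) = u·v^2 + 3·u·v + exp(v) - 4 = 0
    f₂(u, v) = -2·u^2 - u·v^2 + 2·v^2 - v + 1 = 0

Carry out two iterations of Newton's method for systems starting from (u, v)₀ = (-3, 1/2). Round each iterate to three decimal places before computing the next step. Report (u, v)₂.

(-1.020, -0.867)

At (-3, 1/2): F = (-7.60128, -16.250).
Jacobian J = [[v^2 + 3·v, 2·u·v + 3·u + exp(v)], [-4·u - v^2, -2·u·v + 4·v - 1]].
At the point, J = [[1.750, -10.35128], [11.750, 4.000]] (det J = 128.62753).
Solving J·Δ = −F gives Δ = (1.544, -0.473).
Then the next iterate is (u, v)₁ = (-1.456, 0.027).
Round to (-1.456, 0.027) and repeat: F = (-3.09163, -3.26435), J = [[0.08173, -3.41926], [5.82327, -0.81338]].
Δ = (0.436, -0.894), so (u, v)₂ = (-1.020, -0.867).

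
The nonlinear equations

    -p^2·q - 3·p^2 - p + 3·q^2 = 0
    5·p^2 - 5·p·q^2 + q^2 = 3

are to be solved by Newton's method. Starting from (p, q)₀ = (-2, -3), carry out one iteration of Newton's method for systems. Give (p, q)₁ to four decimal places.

(-1.5323, -1.7031)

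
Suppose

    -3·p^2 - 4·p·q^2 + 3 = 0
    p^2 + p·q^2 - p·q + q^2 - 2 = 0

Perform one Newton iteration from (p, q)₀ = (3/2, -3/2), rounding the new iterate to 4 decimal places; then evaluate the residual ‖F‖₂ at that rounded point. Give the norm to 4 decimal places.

5.2516

At (3/2, -3/2): F = (-17.2500, 8.1250).
Jacobian J = [[-6·p - 4·q^2, -8·p·q], [2·p + q^2 - q, 2·p·q - p + 2·q]].
At the point, J = [[-18.0000, 18.0000], [6.7500, -9.0000]] (det J = 40.5000).
Solving J·Δ = −F gives Δ = (-0.2222, 0.7361).
Then the next iterate is (p, q)₁ = (1.2778, -0.7639).
Re-evaluating at (1.2778, -0.7639): F = (-4.880925, 1.938079), so ‖F‖₂ = 5.2516.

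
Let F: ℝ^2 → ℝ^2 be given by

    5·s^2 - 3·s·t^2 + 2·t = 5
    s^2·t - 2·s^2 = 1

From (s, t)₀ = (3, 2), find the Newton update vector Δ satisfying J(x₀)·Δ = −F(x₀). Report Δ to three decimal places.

(-0.235, 0.111)

At (3, 2): F = (8.000, -1.000).
Jacobian J = [[10·s - 3·t^2, -6·s·t + 2], [2·s·t - 4·s, s^2]].
At the point, J = [[18.000, -34.000], [0.000, 9.000]] (det J = 162.000).
Solving J·Δ = −F gives Δ = (-0.235, 0.111).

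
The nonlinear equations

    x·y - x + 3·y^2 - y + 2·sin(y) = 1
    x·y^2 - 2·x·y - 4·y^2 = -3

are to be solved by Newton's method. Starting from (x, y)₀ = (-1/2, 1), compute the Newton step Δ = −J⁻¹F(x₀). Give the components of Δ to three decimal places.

(3.346, -0.481)

At (-1/2, 1): F = (2.68294, -0.500).
Jacobian J = [[y - 1, x + 6·y + 2·cos(y) - 1], [y^2 - 2·y, 2·x·y - 2·x - 8·y]].
At the point, J = [[0.000, 5.58060], [-1.000, -8.000]] (det J = 5.58060).
Solving J·Δ = −F gives Δ = (3.346, -0.481).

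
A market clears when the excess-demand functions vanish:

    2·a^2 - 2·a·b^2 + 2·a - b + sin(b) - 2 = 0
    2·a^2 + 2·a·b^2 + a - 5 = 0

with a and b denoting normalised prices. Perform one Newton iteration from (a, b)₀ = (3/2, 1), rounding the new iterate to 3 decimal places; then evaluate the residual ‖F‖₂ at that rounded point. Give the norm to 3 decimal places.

0.511

At (3/2, 1): F = (2.34147, 4.000).
Jacobian J = [[4·a - 2·b^2 + 2, -4·a·b + cos(b) - 1], [4·a + 2·b^2 + 1, 4·a·b]].
At the point, J = [[6.000, -6.45970], [9.000, 6.000]] (det J = 94.13728).
Solving J·Δ = −F gives Δ = (-0.424, -0.031).
Then the next iterate is (a, b)₁ = (1.076, 0.969).
Re-evaluating at (1.076, 0.969): F = (0.30223, 0.41220), so ‖F‖₂ = 0.511.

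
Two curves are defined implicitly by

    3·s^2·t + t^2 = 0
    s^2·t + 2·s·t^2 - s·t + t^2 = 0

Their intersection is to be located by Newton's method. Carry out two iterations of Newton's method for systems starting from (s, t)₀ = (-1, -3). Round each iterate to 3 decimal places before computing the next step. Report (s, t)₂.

At (-1, -3): F = (0.000, -15.000).
Jacobian J = [[6·s·t, 3·s^2 + 2·t], [2·s·t + 2·t^2 - t, s^2 + 4·s·t - s + 2·t]].
At the point, J = [[18.000, -3.000], [27.000, 8.000]] (det J = 225.000).
Solving J·Δ = −F gives Δ = (0.200, 1.200).
Then the next iterate is (s, t)₁ = (-0.800, -1.800).
Round to (-0.800, -1.800) and repeat: F = (-0.216, -4.536), J = [[8.640, -1.680], [11.160, 3.600]].
Δ = (0.168, 0.738), so (s, t)₂ = (-0.632, -1.062).

(-0.632, -1.062)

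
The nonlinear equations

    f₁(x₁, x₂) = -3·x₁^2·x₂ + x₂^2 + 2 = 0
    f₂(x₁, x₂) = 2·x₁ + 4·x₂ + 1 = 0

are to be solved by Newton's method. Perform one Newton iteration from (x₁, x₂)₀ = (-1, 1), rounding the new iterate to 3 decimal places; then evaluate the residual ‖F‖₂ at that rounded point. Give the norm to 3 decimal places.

0.946

At (-1, 1): F = (0.000, 3.000).
Jacobian J = [[-6·x₁·x₂, -3·x₁^2 + 2·x₂], [2, 4]].
At the point, J = [[6.000, -1.000], [2.000, 4.000]] (det J = 26.000).
Solving J·Δ = −F gives Δ = (-0.115, -0.692).
Then the next iterate is (x₁, x₂)₁ = (-1.115, 0.308).
Re-evaluating at (-1.115, 0.308): F = (0.94612, 0.002), so ‖F‖₂ = 0.946.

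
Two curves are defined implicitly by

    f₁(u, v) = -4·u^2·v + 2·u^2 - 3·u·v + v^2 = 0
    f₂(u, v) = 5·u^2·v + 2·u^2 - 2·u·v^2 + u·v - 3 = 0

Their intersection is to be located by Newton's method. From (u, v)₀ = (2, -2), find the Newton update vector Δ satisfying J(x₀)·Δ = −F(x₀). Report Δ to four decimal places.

At (2, -2): F = (56.0000, -55.0000).
Jacobian J = [[-8·u·v + 4·u - 3·v, -4·u^2 - 3·u + 2·v], [10·u·v + 4·u - 2·v^2 + v, 5·u^2 - 4·u·v + u]].
At the point, J = [[46.0000, -26.0000], [-42.0000, 38.0000]] (det J = 656.0000).
Solving J·Δ = −F gives Δ = (-1.0640, 0.2713).

(-1.0640, 0.2713)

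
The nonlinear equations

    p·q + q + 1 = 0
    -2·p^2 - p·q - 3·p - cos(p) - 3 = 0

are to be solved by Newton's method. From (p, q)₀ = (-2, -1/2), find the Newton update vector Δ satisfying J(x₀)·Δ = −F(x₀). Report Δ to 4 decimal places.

(0.7196, 1.1402)

At (-2, -1/2): F = (1.5000, -5.583853).
Jacobian J = [[q, p + 1], [-4·p - q + sin(p) - 3, -p]].
At the point, J = [[-0.5000, -1.0000], [4.590703, 2.0000]] (det J = 3.590703).
Solving J·Δ = −F gives Δ = (0.7196, 1.1402).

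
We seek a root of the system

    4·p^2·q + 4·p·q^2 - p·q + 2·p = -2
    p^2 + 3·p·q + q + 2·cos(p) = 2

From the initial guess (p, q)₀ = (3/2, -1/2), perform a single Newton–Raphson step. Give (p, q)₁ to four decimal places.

(2.9348, 0.0579)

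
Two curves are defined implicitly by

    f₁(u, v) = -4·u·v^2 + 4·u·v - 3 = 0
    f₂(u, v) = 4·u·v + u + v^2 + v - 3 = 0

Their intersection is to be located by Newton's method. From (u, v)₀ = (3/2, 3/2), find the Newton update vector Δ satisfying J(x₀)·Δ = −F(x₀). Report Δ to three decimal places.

At (3/2, 3/2): F = (-7.500, 11.250).
Jacobian J = [[-4·v^2 + 4·v, -8·u·v + 4·u], [4·v + 1, 4·u + 2·v + 1]].
At the point, J = [[-3.000, -12.000], [7.000, 10.000]] (det J = 54.000).
Solving J·Δ = −F gives Δ = (-1.111, -0.347).

(-1.111, -0.347)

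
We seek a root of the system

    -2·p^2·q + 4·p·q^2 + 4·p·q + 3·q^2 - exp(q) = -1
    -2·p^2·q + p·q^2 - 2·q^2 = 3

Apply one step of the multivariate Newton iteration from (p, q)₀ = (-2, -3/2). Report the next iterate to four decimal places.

At (-2, -3/2): F = (13.526870, 0.0000).
Jacobian J = [[-4·p·q + 4·q^2 + 4·q, -2·p^2 + 8·p·q + 4·p + 6·q - exp(q)], [-4·p·q + q^2, -2·p^2 + 2·p·q - 4·q]].
At the point, J = [[-9.0000, -1.223130], [-9.7500, 4.0000]] (det J = -47.925519).
Solving J·Δ = −F gives Δ = (1.1290, 2.7519).
Then the next iterate is (p, q)₁ = (-0.8710, 1.2519).

(-0.8710, 1.2519)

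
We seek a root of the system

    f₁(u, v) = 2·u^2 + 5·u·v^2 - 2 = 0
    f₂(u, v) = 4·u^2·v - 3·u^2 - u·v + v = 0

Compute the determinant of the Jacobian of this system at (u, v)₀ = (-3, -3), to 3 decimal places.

-7050.000

J = [[4·u + 5·v^2, 10·u·v], [8·u·v - 6·u - v, 4·u^2 - u + 1]].
At the point, J = [[33.000, 90.000], [93.000, 40.000]].
det J = -7050.000.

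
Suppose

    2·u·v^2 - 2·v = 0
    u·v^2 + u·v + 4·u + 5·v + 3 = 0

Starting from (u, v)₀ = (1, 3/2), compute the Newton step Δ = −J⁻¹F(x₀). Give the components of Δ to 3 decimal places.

At (1, 3/2): F = (1.500, 18.250).
Jacobian J = [[2·v^2, 4·u·v - 2], [v^2 + v + 4, 2·u·v + u + 5]].
At the point, J = [[4.500, 4.000], [7.750, 9.000]] (det J = 9.500).
Solving J·Δ = −F gives Δ = (6.263, -7.421).

(6.263, -7.421)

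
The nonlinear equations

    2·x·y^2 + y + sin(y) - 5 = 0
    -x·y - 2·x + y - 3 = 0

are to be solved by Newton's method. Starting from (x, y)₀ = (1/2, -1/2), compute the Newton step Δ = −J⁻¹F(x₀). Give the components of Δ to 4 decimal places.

At (1/2, -1/2): F = (-5.729426, -4.2500).
Jacobian J = [[2·y^2, 4·x·y + cos(y) + 1], [-y - 2, -x + 1]].
At the point, J = [[0.5000, 0.877583], [-1.5000, 0.5000]] (det J = 1.566374).
Solving J·Δ = −F gives Δ = (-0.5522, 6.8433).

(-0.5522, 6.8433)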